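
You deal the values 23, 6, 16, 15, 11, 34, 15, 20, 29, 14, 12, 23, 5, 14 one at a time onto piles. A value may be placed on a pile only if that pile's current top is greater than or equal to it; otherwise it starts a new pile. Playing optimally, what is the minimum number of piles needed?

Place each on the leftmost legal pile:
23 → new pile 1 (tops now [23])
6 → pile 1 (tops now [6])
16 → new pile 2 (tops now [6, 16])
15 → pile 2 (tops now [6, 15])
11 → pile 2 (tops now [6, 11])
34 → new pile 3 (tops now [6, 11, 34])
15 → pile 3 (tops now [6, 11, 15])
20 → new pile 4 (tops now [6, 11, 15, 20])
29 → new pile 5 (tops now [6, 11, 15, 20, 29])
14 → pile 3 (tops now [6, 11, 14, 20, 29])
12 → pile 3 (tops now [6, 11, 12, 20, 29])
23 → pile 5 (tops now [6, 11, 12, 20, 23])
5 → pile 1 (tops now [5, 11, 12, 20, 23])
14 → pile 4 (tops now [5, 11, 12, 14, 23])
Five piles.

5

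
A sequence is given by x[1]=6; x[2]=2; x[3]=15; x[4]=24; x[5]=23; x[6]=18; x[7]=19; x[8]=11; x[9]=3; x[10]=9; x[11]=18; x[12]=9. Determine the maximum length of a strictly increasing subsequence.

Let dp[i] be the length of the longest such subsequence ending at index i:
i:      1  2  3  4  5  6  7  8  9 10 11 12
x[i]:   6  2 15 24 23 18 19 11  3  9 18  9
dp:     1  1  2  3  3  3  4  2  2  3  4  3
Maximum dp value is 4.

4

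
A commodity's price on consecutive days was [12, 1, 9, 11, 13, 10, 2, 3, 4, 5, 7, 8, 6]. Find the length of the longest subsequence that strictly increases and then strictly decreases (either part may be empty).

inc[i] = longest strictly increasing subsequence ending at i; dec[i] = longest strictly decreasing subsequence starting at i:
i:      1  2  3  4  5  6  7  8  9 10 11 12 13
a[i]:  12  1  9 11 13 10  2  3  4  5  7  8  6
inc:    1  1  2  3  4  3  2  3  4  5  6  7  6
dec:    5  1  3  4  4  3  1  1  1  1  2  2  1
Best peak at i=12 (value 8): inc=7, dec=2, length 7+2−1 = 8.

8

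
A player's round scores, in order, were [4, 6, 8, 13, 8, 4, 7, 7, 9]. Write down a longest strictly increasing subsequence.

Patience tails give the LIS length; then backtrack through the dp parents:
4 → extends → [4]
6 → extends → [4, 6]
8 → extends → [4, 6, 8]
13 → extends → [4, 6, 8, 13]
8 → already a tail → [4, 6, 8, 13]
4 → already a tail → [4, 6, 8, 13]
7 → replaces 8 → [4, 6, 7, 13]
7 → already a tail → [4, 6, 7, 13]
9 → replaces 13 → [4, 6, 7, 9]
Length 4; one witness is 4, 6, 8, 13.

4, 6, 8, 13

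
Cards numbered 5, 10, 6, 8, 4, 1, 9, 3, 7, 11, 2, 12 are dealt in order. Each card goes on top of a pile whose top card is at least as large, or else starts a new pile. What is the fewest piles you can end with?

6

Place each on the leftmost legal pile:
5 → new pile 1 (tops now [5])
10 → new pile 2 (tops now [5, 10])
6 → pile 2 (tops now [5, 6])
8 → new pile 3 (tops now [5, 6, 8])
4 → pile 1 (tops now [4, 6, 8])
1 → pile 1 (tops now [1, 6, 8])
9 → new pile 4 (tops now [1, 6, 8, 9])
3 → pile 2 (tops now [1, 3, 8, 9])
7 → pile 3 (tops now [1, 3, 7, 9])
11 → new pile 5 (tops now [1, 3, 7, 9, 11])
2 → pile 2 (tops now [1, 2, 7, 9, 11])
12 → new pile 6 (tops now [1, 2, 7, 9, 11, 12])
Six piles.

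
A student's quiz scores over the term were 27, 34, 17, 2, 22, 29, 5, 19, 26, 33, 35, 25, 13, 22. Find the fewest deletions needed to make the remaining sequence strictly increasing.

Fewest deletions = n − (longest strictly increasing subsequence).
i:      1  2  3  4  5  6  7  8  9 10 11 12 13 14
a[i]:  27 34 17  2 22 29  5 19 26 33 35 25 13 22
dp:     1  2  1  1  2  3  2  3  4  5  6  4  3  4
max dp = 6, so deletions = 14 − 6 = 8.

8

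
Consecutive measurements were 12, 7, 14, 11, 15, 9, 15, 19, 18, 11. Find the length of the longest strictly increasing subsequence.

4

Track the smallest tail for each achievable length (strict):
12 → extends → [12]
7 → replaces 12 → [7]
14 → extends → [7, 14]
11 → replaces 14 → [7, 11]
15 → extends → [7, 11, 15]
9 → replaces 11 → [7, 9, 15]
15 → already a tail → [7, 9, 15]
19 → extends → [7, 9, 15, 19]
18 → replaces 19 → [7, 9, 15, 18]
11 → replaces 15 → [7, 9, 11, 18]
Four tails, so the longest strictly increasing subsequence has length 4 (e.g. 12, 14, 15, 19).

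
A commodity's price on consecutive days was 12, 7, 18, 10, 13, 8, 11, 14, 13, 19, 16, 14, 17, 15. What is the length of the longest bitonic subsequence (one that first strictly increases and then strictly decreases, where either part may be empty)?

7

inc[i] = longest strictly increasing subsequence ending at i; dec[i] = longest strictly decreasing subsequence starting at i:
i:      1  2  3  4  5  6  7  8  9 10 11 12 13 14
a[i]:  12  7 18 10 13  8 11 14 13 19 16 14 17 15
inc:    1  1  2  2  3  2  3  4  4  5  5  5  6  6
dec:    3  1  3  2  2  1  1  2  1  3  2  1  2  1
Best peak at i=10 (value 19): inc=5, dec=3, length 5+3−1 = 7.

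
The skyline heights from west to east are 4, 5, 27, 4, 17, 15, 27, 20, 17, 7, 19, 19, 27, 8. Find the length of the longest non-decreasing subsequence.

7

Let dp[i] be the length of the longest such subsequence ending at index i:
i:      1  2  3  4  5  6  7  8  9 10 11 12 13 14
a[i]:   4  5 27  4 17 15 27 20 17  7 19 19 27  8
dp:     1  2  3  2  3  3  4  4  4  3  5  6  7  4
Maximum dp value is 7.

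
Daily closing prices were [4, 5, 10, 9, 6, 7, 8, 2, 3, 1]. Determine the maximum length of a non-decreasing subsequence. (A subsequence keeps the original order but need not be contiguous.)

Track the smallest tail for each achievable length (allowing ties):
4 → extends → [4]
5 → extends → [4, 5]
10 → extends → [4, 5, 10]
9 → replaces 10 → [4, 5, 9]
6 → replaces 9 → [4, 5, 6]
7 → extends → [4, 5, 6, 7]
8 → extends → [4, 5, 6, 7, 8]
2 → replaces 4 → [2, 5, 6, 7, 8]
3 → replaces 5 → [2, 3, 6, 7, 8]
1 → replaces 2 → [1, 3, 6, 7, 8]
Five tails, so the longest non-decreasing subsequence has length 5 (e.g. 4, 5, 6, 7, 8).

5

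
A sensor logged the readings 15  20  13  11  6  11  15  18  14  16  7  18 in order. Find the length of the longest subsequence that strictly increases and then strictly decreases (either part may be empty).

inc[i] = longest strictly increasing subsequence ending at i; dec[i] = longest strictly decreasing subsequence starting at i:
i:      1  2  3  4  5  6  7  8  9 10 11 12
a[i]:  15 20 13 11  6 11 15 18 14 16  7 18
inc:    1  2  1  1  1  2  3  4  3  4  2  5
dec:    4  4  3  2  1  2  3  3  2  2  1  1
Best peak at i=8 (value 18): inc=4, dec=3, length 4+3−1 = 6.

6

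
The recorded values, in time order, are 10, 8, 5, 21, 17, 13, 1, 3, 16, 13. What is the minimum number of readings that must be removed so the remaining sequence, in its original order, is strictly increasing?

7

Fewest deletions = n − (longest strictly increasing subsequence).
i:      1  2  3  4  5  6  7  8  9 10
a[i]:  10  8  5 21 17 13  1  3 16 13
dp:     1  1  1  2  2  2  1  2  3  3
max dp = 3, so deletions = 10 − 3 = 7.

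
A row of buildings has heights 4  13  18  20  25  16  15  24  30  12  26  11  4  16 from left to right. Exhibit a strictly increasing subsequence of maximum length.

Patience tails give the LIS length; then backtrack through the dp parents:
4 → extends → [4]
13 → extends → [4, 13]
18 → extends → [4, 13, 18]
20 → extends → [4, 13, 18, 20]
25 → extends → [4, 13, 18, 20, 25]
16 → replaces 18 → [4, 13, 16, 20, 25]
15 → replaces 16 → [4, 13, 15, 20, 25]
24 → replaces 25 → [4, 13, 15, 20, 24]
30 → extends → [4, 13, 15, 20, 24, 30]
12 → replaces 13 → [4, 12, 15, 20, 24, 30]
26 → replaces 30 → [4, 12, 15, 20, 24, 26]
11 → replaces 12 → [4, 11, 15, 20, 24, 26]
4 → already a tail → [4, 11, 15, 20, 24, 26]
16 → replaces 20 → [4, 11, 15, 16, 24, 26]
Length 6; one witness is 4, 13, 18, 20, 25, 30.

4, 13, 18, 20, 25, 30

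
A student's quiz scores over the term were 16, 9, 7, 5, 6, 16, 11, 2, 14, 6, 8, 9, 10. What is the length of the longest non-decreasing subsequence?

Track the smallest tail for each achievable length (allowing ties):
16 → extends → [16]
9 → replaces 16 → [9]
7 → replaces 9 → [7]
5 → replaces 7 → [5]
6 → extends → [5, 6]
16 → extends → [5, 6, 16]
11 → replaces 16 → [5, 6, 11]
2 → replaces 5 → [2, 6, 11]
14 → extends → [2, 6, 11, 14]
6 → replaces 11 → [2, 6, 6, 14]
8 → replaces 14 → [2, 6, 6, 8]
9 → extends → [2, 6, 6, 8, 9]
10 → extends → [2, 6, 6, 8, 9, 10]
Six tails, so the longest non-decreasing subsequence has length 6 (e.g. 5, 6, 6, 8, 9, 10).

6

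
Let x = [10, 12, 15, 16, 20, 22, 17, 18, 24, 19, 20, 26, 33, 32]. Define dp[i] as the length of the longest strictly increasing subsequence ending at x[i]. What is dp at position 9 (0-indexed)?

dp[i] = 1 + max{dp[j] : j<i, x[j]<x[i]} (or 1 if no such j):
i:      0  1  2  3  4  5  6  7  8  9 10 11 12 13
x[i]:  10 12 15 16 20 22 17 18 24 19 20 26 33 32
dp:     1  2  3  4  5  6  5  6  7  7  8  9 10 10
At index 9 the value is 7.

7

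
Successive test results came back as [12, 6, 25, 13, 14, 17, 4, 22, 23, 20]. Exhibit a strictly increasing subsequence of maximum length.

Patience tails give the LIS length; then backtrack through the dp parents:
12 → extends → [12]
6 → replaces 12 → [6]
25 → extends → [6, 25]
13 → replaces 25 → [6, 13]
14 → extends → [6, 13, 14]
17 → extends → [6, 13, 14, 17]
4 → replaces 6 → [4, 13, 14, 17]
22 → extends → [4, 13, 14, 17, 22]
23 → extends → [4, 13, 14, 17, 22, 23]
20 → replaces 22 → [4, 13, 14, 17, 20, 23]
Length 6; one witness is 12, 13, 14, 17, 22, 23.

12, 13, 14, 17, 22, 23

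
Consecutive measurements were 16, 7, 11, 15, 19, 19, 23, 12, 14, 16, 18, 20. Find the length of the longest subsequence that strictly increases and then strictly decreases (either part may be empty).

7

inc[i] = longest strictly increasing subsequence ending at i; dec[i] = longest strictly decreasing subsequence starting at i:
i:      1  2  3  4  5  6  7  8  9 10 11 12
a[i]:  16  7 11 15 19 19 23 12 14 16 18 20
inc:    1  1  2  3  4  4  5  3  4  5  6  7
dec:    3  1  1  2  2  2  2  1  1  1  1  1
Best peak at i=12 (value 20): inc=7, dec=1, length 7+1−1 = 7.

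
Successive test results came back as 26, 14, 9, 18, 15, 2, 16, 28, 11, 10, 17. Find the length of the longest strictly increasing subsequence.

4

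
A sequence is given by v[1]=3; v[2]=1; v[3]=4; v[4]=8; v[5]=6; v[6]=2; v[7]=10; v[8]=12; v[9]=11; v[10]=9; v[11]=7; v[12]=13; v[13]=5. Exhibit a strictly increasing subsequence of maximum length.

3, 4, 8, 10, 12, 13

Patience tails give the LIS length; then backtrack through the dp parents:
3 → extends → [3]
1 → replaces 3 → [1]
4 → extends → [1, 4]
8 → extends → [1, 4, 8]
6 → replaces 8 → [1, 4, 6]
2 → replaces 4 → [1, 2, 6]
10 → extends → [1, 2, 6, 10]
12 → extends → [1, 2, 6, 10, 12]
11 → replaces 12 → [1, 2, 6, 10, 11]
9 → replaces 10 → [1, 2, 6, 9, 11]
7 → replaces 9 → [1, 2, 6, 7, 11]
13 → extends → [1, 2, 6, 7, 11, 13]
5 → replaces 6 → [1, 2, 5, 7, 11, 13]
Length 6; one witness is 3, 4, 8, 10, 12, 13.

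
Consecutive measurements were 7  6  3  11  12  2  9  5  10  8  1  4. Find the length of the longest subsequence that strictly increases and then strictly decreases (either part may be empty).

6

inc[i] = longest strictly increasing subsequence ending at i; dec[i] = longest strictly decreasing subsequence starting at i:
i:      1  2  3  4  5  6  7  8  9 10 11 12
a[i]:   7  6  3 11 12  2  9  5 10  8  1  4
inc:    1  1  1  2  3  1  2  2  3  3  1  2
dec:    5  4  3  4  4  2  3  2  3  2  1  1
Best peak at i=5 (value 12): inc=3, dec=4, length 3+4−1 = 6.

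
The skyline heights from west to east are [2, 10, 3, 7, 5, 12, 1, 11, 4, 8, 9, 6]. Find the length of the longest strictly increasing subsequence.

5

Track the smallest tail for each achievable length (strict):
2 → extends → [2]
10 → extends → [2, 10]
3 → replaces 10 → [2, 3]
7 → extends → [2, 3, 7]
5 → replaces 7 → [2, 3, 5]
12 → extends → [2, 3, 5, 12]
1 → replaces 2 → [1, 3, 5, 12]
11 → replaces 12 → [1, 3, 5, 11]
4 → replaces 5 → [1, 3, 4, 11]
8 → replaces 11 → [1, 3, 4, 8]
9 → extends → [1, 3, 4, 8, 9]
6 → replaces 8 → [1, 3, 4, 6, 9]
Five tails, so the longest strictly increasing subsequence has length 5 (e.g. 2, 3, 7, 8, 9).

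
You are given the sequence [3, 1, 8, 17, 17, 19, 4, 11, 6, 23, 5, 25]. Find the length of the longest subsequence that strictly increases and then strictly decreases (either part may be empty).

7

inc[i] = longest strictly increasing subsequence ending at i; dec[i] = longest strictly decreasing subsequence starting at i:
i:      1  2  3  4  5  6  7  8  9 10 11 12
a[i]:   3  1  8 17 17 19  4 11  6 23  5 25
inc:    1  1  2  3  3  4  2  3  3  5  3  6
dec:    2  1  3  4  4  4  1  3  2  2  1  1
Best peak at i=6 (value 19): inc=4, dec=4, length 4+4−1 = 7.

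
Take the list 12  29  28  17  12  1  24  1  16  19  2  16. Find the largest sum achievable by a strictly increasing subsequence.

Let S[i] be the best sum of a strictly increasing subsequence ending at i:
i:      1  2  3  4  5  6  7  8  9 10 11 12
a[i]:  12 29 28 17 12  1 24  1 16 19  2 16
S:     12 41 40 29 12  1 53  1 28 48  3 28
Maximum is 53 (e.g. 12 + 17 + 24).

53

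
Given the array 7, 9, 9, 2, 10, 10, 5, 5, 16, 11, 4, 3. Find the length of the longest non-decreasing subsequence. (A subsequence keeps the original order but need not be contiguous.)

6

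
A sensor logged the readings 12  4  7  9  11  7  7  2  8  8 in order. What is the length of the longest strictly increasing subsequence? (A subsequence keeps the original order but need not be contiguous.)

4

Let dp[i] be the length of the longest such subsequence ending at index i:
i:      1  2  3  4  5  6  7  8  9 10
a[i]:  12  4  7  9 11  7  7  2  8  8
dp:     1  1  2  3  4  2  2  1  3  3
Maximum dp value is 4.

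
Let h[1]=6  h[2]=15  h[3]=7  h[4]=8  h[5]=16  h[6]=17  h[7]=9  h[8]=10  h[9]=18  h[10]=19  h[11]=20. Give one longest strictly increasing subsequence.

6, 7, 8, 16, 17, 18, 19, 20

Patience tails give the LIS length; then backtrack through the dp parents:
6 → extends → [6]
15 → extends → [6, 15]
7 → replaces 15 → [6, 7]
8 → extends → [6, 7, 8]
16 → extends → [6, 7, 8, 16]
17 → extends → [6, 7, 8, 16, 17]
9 → replaces 16 → [6, 7, 8, 9, 17]
10 → replaces 17 → [6, 7, 8, 9, 10]
18 → extends → [6, 7, 8, 9, 10, 18]
19 → extends → [6, 7, 8, 9, 10, 18, 19]
20 → extends → [6, 7, 8, 9, 10, 18, 19, 20]
Length 8; one witness is 6, 7, 8, 16, 17, 18, 19, 20.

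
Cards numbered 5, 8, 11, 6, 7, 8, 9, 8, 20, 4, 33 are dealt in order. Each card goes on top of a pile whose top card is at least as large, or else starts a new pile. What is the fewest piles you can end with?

Place each on the leftmost legal pile:
5 → new pile 1 (tops now [5])
8 → new pile 2 (tops now [5, 8])
11 → new pile 3 (tops now [5, 8, 11])
6 → pile 2 (tops now [5, 6, 11])
7 → pile 3 (tops now [5, 6, 7])
8 → new pile 4 (tops now [5, 6, 7, 8])
9 → new pile 5 (tops now [5, 6, 7, 8, 9])
8 → pile 4 (tops now [5, 6, 7, 8, 9])
20 → new pile 6 (tops now [5, 6, 7, 8, 9, 20])
4 → pile 1 (tops now [4, 6, 7, 8, 9, 20])
33 → new pile 7 (tops now [4, 6, 7, 8, 9, 20, 33])
Seven piles.

7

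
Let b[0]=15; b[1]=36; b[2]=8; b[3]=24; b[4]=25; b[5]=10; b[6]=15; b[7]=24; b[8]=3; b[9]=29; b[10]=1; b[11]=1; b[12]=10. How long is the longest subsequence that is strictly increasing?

Let dp[i] be the length of the longest such subsequence ending at index i:
i:      0  1  2  3  4  5  6  7  8  9 10 11 12
b[i]:  15 36  8 24 25 10 15 24  3 29  1  1 10
dp:     1  2  1  2  3  2  3  4  1  5  1  1  2
Maximum dp value is 5.

5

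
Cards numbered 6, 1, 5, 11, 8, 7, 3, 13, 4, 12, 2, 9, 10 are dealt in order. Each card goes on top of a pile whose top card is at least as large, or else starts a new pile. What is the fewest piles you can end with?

The minimum number of non-increasing subsequences covering a sequence equals the length of its longest strictly increasing subsequence.
LIS length is 5 (e.g. 1, 5, 8, 9, 10), so 5 piles are needed.

5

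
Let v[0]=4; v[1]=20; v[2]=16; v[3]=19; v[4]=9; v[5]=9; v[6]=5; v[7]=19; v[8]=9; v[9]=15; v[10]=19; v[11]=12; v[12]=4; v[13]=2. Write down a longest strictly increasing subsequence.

Patience tails give the LIS length; then backtrack through the dp parents:
4 → extends → [4]
20 → extends → [4, 20]
16 → replaces 20 → [4, 16]
19 → extends → [4, 16, 19]
9 → replaces 16 → [4, 9, 19]
9 → already a tail → [4, 9, 19]
5 → replaces 9 → [4, 5, 19]
19 → already a tail → [4, 5, 19]
9 → replaces 19 → [4, 5, 9]
15 → extends → [4, 5, 9, 15]
19 → extends → [4, 5, 9, 15, 19]
12 → replaces 15 → [4, 5, 9, 12, 19]
4 → already a tail → [4, 5, 9, 12, 19]
2 → replaces 4 → [2, 5, 9, 12, 19]
Length 5; one witness is 4, 5, 9, 15, 19.

4, 5, 9, 15, 19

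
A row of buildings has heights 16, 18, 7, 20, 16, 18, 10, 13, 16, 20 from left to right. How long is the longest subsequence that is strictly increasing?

Let dp[i] be the length of the longest such subsequence ending at index i:
i:      1  2  3  4  5  6  7  8  9 10
a[i]:  16 18  7 20 16 18 10 13 16 20
dp:     1  2  1  3  2  3  2  3  4  5
Maximum dp value is 5.

5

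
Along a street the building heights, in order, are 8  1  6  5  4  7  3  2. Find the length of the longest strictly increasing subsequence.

3

Track the smallest tail for each achievable length (strict):
8 → extends → [8]
1 → replaces 8 → [1]
6 → extends → [1, 6]
5 → replaces 6 → [1, 5]
4 → replaces 5 → [1, 4]
7 → extends → [1, 4, 7]
3 → replaces 4 → [1, 3, 7]
2 → replaces 3 → [1, 2, 7]
Three tails, so the longest strictly increasing subsequence has length 3 (e.g. 1, 6, 7).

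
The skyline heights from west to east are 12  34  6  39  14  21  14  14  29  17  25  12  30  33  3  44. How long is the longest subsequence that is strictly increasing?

Track the smallest tail for each achievable length (strict):
12 → extends → [12]
34 → extends → [12, 34]
6 → replaces 12 → [6, 34]
39 → extends → [6, 34, 39]
14 → replaces 34 → [6, 14, 39]
21 → replaces 39 → [6, 14, 21]
14 → already a tail → [6, 14, 21]
14 → already a tail → [6, 14, 21]
29 → extends → [6, 14, 21, 29]
17 → replaces 21 → [6, 14, 17, 29]
25 → replaces 29 → [6, 14, 17, 25]
12 → replaces 14 → [6, 12, 17, 25]
30 → extends → [6, 12, 17, 25, 30]
33 → extends → [6, 12, 17, 25, 30, 33]
3 → replaces 6 → [3, 12, 17, 25, 30, 33]
44 → extends → [3, 12, 17, 25, 30, 33, 44]
Seven tails, so the longest strictly increasing subsequence has length 7 (e.g. 12, 14, 21, 29, 30, 33, 44).

7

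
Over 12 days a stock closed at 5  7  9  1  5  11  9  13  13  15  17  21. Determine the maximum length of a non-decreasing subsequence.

9

Track the smallest tail for each achievable length (allowing ties):
5 → extends → [5]
7 → extends → [5, 7]
9 → extends → [5, 7, 9]
1 → replaces 5 → [1, 7, 9]
5 → replaces 7 → [1, 5, 9]
11 → extends → [1, 5, 9, 11]
9 → replaces 11 → [1, 5, 9, 9]
13 → extends → [1, 5, 9, 9, 13]
13 → extends → [1, 5, 9, 9, 13, 13]
15 → extends → [1, 5, 9, 9, 13, 13, 15]
17 → extends → [1, 5, 9, 9, 13, 13, 15, 17]
21 → extends → [1, 5, 9, 9, 13, 13, 15, 17, 21]
Nine tails, so the longest non-decreasing subsequence has length 9 (e.g. 5, 7, 9, 11, 13, 13, 15, 17, 21).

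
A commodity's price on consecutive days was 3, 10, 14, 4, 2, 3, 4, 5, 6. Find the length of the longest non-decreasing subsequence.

Track the smallest tail for each achievable length (allowing ties):
3 → extends → [3]
10 → extends → [3, 10]
14 → extends → [3, 10, 14]
4 → replaces 10 → [3, 4, 14]
2 → replaces 3 → [2, 4, 14]
3 → replaces 4 → [2, 3, 14]
4 → replaces 14 → [2, 3, 4]
5 → extends → [2, 3, 4, 5]
6 → extends → [2, 3, 4, 5, 6]
Five tails, so the longest non-decreasing subsequence has length 5 (e.g. 3, 4, 4, 5, 6).

5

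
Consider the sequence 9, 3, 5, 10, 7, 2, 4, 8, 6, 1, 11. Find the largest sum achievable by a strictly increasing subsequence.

Let S[i] be the best sum of a strictly increasing subsequence ending at i:
i:      1  2  3  4  5  6  7  8  9 10 11
a[i]:   9  3  5 10  7  2  4  8  6  1 11
S:      9  3  8 19 15  2  7 23 14  1 34
Maximum is 34 (e.g. 3 + 5 + 7 + 8 + 11).

34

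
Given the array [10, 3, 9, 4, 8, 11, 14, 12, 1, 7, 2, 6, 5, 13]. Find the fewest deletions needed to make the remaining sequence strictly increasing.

Fewest deletions = n − (longest strictly increasing subsequence).
Patience tails:
10 → extends → [10]
3 → replaces 10 → [3]
9 → extends → [3, 9]
4 → replaces 9 → [3, 4]
8 → extends → [3, 4, 8]
11 → extends → [3, 4, 8, 11]
14 → extends → [3, 4, 8, 11, 14]
12 → replaces 14 → [3, 4, 8, 11, 12]
1 → replaces 3 → [1, 4, 8, 11, 12]
7 → replaces 8 → [1, 4, 7, 11, 12]
2 → replaces 4 → [1, 2, 7, 11, 12]
6 → replaces 7 → [1, 2, 6, 11, 12]
5 → replaces 6 → [1, 2, 5, 11, 12]
13 → extends → [1, 2, 5, 11, 12, 13]
Longest strictly increasing subsequence has length 6, so deletions = 14 − 6 = 8.

8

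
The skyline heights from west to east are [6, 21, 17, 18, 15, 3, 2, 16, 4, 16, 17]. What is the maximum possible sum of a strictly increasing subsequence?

54

Let S[i] be the best sum of a strictly increasing subsequence ending at i:
i:      1  2  3  4  5  6  7  8  9 10 11
a[i]:   6 21 17 18 15  3  2 16  4 16 17
S:      6 27 23 41 21  3  2 37  7 37 54
Maximum is 54 (e.g. 6 + 15 + 16 + 17).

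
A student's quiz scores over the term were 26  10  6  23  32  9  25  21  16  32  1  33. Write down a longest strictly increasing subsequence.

10, 23, 25, 32, 33

Patience tails give the LIS length; then backtrack through the dp parents:
26 → extends → [26]
10 → replaces 26 → [10]
6 → replaces 10 → [6]
23 → extends → [6, 23]
32 → extends → [6, 23, 32]
9 → replaces 23 → [6, 9, 32]
25 → replaces 32 → [6, 9, 25]
21 → replaces 25 → [6, 9, 21]
16 → replaces 21 → [6, 9, 16]
32 → extends → [6, 9, 16, 32]
1 → replaces 6 → [1, 9, 16, 32]
33 → extends → [1, 9, 16, 32, 33]
Length 5; one witness is 10, 23, 25, 32, 33.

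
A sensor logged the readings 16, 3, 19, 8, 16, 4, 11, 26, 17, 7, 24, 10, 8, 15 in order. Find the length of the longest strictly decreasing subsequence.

5

Negate each value so 'decreasing' becomes 'increasing', then run patience tails on the negated sequence:
-16 → extends → [-16]
-3 → extends → [-16, -3]
-19 → replaces -16 → [-19, -3]
-8 → replaces -3 → [-19, -8]
-16 → replaces -8 → [-19, -16]
-4 → extends → [-19, -16, -4]
-11 → replaces -4 → [-19, -16, -11]
-26 → replaces -19 → [-26, -16, -11]
-17 → replaces -16 → [-26, -17, -11]
-7 → extends → [-26, -17, -11, -7]
-24 → replaces -17 → [-26, -24, -11, -7]
-10 → replaces -7 → [-26, -24, -11, -10]
-8 → extends → [-26, -24, -11, -10, -8]
-15 → replaces -11 → [-26, -24, -15, -10, -8]
Five tails, so the longest strictly decreasing subsequence of the original has length 5.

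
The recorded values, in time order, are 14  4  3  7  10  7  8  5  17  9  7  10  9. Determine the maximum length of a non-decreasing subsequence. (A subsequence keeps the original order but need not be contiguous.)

6

Let dp[i] be the length of the longest such subsequence ending at index i:
i:      1  2  3  4  5  6  7  8  9 10 11 12 13
a[i]:  14  4  3  7 10  7  8  5 17  9  7 10  9
dp:     1  1  1  2  3  3  4  2  5  5  4  6  6
Maximum dp value is 6.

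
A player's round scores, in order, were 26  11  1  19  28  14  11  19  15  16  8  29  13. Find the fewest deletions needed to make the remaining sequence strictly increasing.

8

Fewest deletions = n − (longest strictly increasing subsequence).
i:      1  2  3  4  5  6  7  8  9 10 11 12 13
a[i]:  26 11  1 19 28 14 11 19 15 16  8 29 13
dp:     1  1  1  2  3  2  2  3  3  4  2  5  3
max dp = 5, so deletions = 13 − 5 = 8.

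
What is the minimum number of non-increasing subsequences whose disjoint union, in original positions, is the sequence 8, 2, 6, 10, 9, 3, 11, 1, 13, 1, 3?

5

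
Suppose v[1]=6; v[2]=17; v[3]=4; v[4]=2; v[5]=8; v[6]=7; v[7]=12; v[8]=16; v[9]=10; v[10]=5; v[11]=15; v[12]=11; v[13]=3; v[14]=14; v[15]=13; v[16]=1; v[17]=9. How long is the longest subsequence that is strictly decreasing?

6

Negate each value so 'decreasing' becomes 'increasing', then run patience tails on the negated sequence:
-6 → extends → [-6]
-17 → replaces -6 → [-17]
-4 → extends → [-17, -4]
-2 → extends → [-17, -4, -2]
-8 → replaces -4 → [-17, -8, -2]
-7 → replaces -2 → [-17, -8, -7]
-12 → replaces -8 → [-17, -12, -7]
-16 → replaces -12 → [-17, -16, -7]
-10 → replaces -7 → [-17, -16, -10]
-5 → extends → [-17, -16, -10, -5]
-15 → replaces -10 → [-17, -16, -15, -5]
-11 → replaces -5 → [-17, -16, -15, -11]
-3 → extends → [-17, -16, -15, -11, -3]
-14 → replaces -11 → [-17, -16, -15, -14, -3]
-13 → replaces -3 → [-17, -16, -15, -14, -13]
-1 → extends → [-17, -16, -15, -14, -13, -1]
-9 → replaces -1 → [-17, -16, -15, -14, -13, -9]
Six tails, so the longest strictly decreasing subsequence of the original has length 6.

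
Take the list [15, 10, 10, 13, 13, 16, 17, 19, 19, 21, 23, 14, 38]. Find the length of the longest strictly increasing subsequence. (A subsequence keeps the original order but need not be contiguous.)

Let dp[i] be the length of the longest such subsequence ending at index i:
i:      1  2  3  4  5  6  7  8  9 10 11 12 13
a[i]:  15 10 10 13 13 16 17 19 19 21 23 14 38
dp:     1  1  1  2  2  3  4  5  5  6  7  3  8
Maximum dp value is 8.

8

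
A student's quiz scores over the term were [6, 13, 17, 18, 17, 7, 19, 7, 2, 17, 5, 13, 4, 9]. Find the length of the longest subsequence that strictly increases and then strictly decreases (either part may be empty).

8

inc[i] = longest strictly increasing subsequence ending at i; dec[i] = longest strictly decreasing subsequence starting at i:
i:      1  2  3  4  5  6  7  8  9 10 11 12 13 14
a[i]:   6 13 17 18 17  7 19  7  2 17  5 13  4  9
inc:    1  2  3  4  3  2  5  2  1  3  2  3  2  3
dec:    3  4  4  5  4  3  4  3  1  3  2  2  1  1
Best peak at i=4 (value 18): inc=4, dec=5, length 4+5−1 = 8.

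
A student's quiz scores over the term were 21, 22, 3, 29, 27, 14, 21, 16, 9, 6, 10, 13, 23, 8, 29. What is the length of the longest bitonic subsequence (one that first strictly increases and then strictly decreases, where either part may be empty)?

inc[i] = longest strictly increasing subsequence ending at i; dec[i] = longest strictly decreasing subsequence starting at i:
i:      1  2  3  4  5  6  7  8  9 10 11 12 13 14 15
a[i]:  21 22  3 29 27 14 21 16  9  6 10 13 23  8 29
inc:    1  2  1  3  3  2  3  3  2  2  3  4  5  3  6
dec:    4  5  1  6  5  3  4  3  2  1  2  2  2  1  1
Best peak at i=4 (value 29): inc=3, dec=6, length 3+6−1 = 8.

8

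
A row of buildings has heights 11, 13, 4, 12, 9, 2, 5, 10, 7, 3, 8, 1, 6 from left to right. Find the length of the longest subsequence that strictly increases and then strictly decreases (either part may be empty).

inc[i] = longest strictly increasing subsequence ending at i; dec[i] = longest strictly decreasing subsequence starting at i:
i:      1  2  3  4  5  6  7  8  9 10 11 12 13
a[i]:  11 13  4 12  9  2  5 10  7  3  8  1  6
inc:    1  2  1  2  2  1  2  3  3  2  4  1  3
dec:    5  6  3  5  4  2  3  4  3  2  2  1  1
Best peak at i=2 (value 13): inc=2, dec=6, length 2+6−1 = 7.

7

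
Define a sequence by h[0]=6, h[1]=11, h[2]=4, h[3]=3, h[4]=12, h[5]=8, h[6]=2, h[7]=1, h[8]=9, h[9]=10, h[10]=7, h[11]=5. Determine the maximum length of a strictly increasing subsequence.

4

Let dp[i] be the length of the longest such subsequence ending at index i:
i:      0  1  2  3  4  5  6  7  8  9 10 11
h[i]:   6 11  4  3 12  8  2  1  9 10  7  5
dp:     1  2  1  1  3  2  1  1  3  4  2  2
Maximum dp value is 4.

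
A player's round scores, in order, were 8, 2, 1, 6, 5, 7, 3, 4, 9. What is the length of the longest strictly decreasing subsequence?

4

Negate each value so 'decreasing' becomes 'increasing', then run patience tails on the negated sequence:
-8 → extends → [-8]
-2 → extends → [-8, -2]
-1 → extends → [-8, -2, -1]
-6 → replaces -2 → [-8, -6, -1]
-5 → replaces -1 → [-8, -6, -5]
-7 → replaces -6 → [-8, -7, -5]
-3 → extends → [-8, -7, -5, -3]
-4 → replaces -3 → [-8, -7, -5, -4]
-9 → replaces -8 → [-9, -7, -5, -4]
Four tails, so the longest strictly decreasing subsequence of the original has length 4.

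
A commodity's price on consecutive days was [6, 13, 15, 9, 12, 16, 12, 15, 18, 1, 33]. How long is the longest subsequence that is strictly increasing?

Let dp[i] be the length of the longest such subsequence ending at index i:
i:      1  2  3  4  5  6  7  8  9 10 11
a[i]:   6 13 15  9 12 16 12 15 18  1 33
dp:     1  2  3  2  3  4  3  4  5  1  6
Maximum dp value is 6.

6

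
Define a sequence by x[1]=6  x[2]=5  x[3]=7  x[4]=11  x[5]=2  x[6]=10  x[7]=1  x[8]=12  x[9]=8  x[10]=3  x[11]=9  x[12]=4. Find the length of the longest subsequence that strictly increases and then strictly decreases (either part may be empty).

6

inc[i] = longest strictly increasing subsequence ending at i; dec[i] = longest strictly decreasing subsequence starting at i:
i:      1  2  3  4  5  6  7  8  9 10 11 12
x[i]:   6  5  7 11  2 10  1 12  8  3  9  4
inc:    1  1  2  3  1  3  1  4  3  2  4  3
dec:    4  3  3  4  2  3  1  3  2  1  2  1
Best peak at i=4 (value 11): inc=3, dec=4, length 3+4−1 = 6.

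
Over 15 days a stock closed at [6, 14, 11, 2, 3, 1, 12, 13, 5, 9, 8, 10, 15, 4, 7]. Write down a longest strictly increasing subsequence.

Patience tails give the LIS length; then backtrack through the dp parents:
6 → extends → [6]
14 → extends → [6, 14]
11 → replaces 14 → [6, 11]
2 → replaces 6 → [2, 11]
3 → replaces 11 → [2, 3]
1 → replaces 2 → [1, 3]
12 → extends → [1, 3, 12]
13 → extends → [1, 3, 12, 13]
5 → replaces 12 → [1, 3, 5, 13]
9 → replaces 13 → [1, 3, 5, 9]
8 → replaces 9 → [1, 3, 5, 8]
10 → extends → [1, 3, 5, 8, 10]
15 → extends → [1, 3, 5, 8, 10, 15]
4 → replaces 5 → [1, 3, 4, 8, 10, 15]
7 → replaces 8 → [1, 3, 4, 7, 10, 15]
Length 6; one witness is 2, 3, 5, 9, 10, 15.

2, 3, 5, 9, 10, 15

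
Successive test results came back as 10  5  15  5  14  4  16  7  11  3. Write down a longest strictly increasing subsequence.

10, 15, 16

Patience tails give the LIS length; then backtrack through the dp parents:
10 → extends → [10]
5 → replaces 10 → [5]
15 → extends → [5, 15]
5 → already a tail → [5, 15]
14 → replaces 15 → [5, 14]
4 → replaces 5 → [4, 14]
16 → extends → [4, 14, 16]
7 → replaces 14 → [4, 7, 16]
11 → replaces 16 → [4, 7, 11]
3 → replaces 4 → [3, 7, 11]
Length 3; one witness is 10, 15, 16.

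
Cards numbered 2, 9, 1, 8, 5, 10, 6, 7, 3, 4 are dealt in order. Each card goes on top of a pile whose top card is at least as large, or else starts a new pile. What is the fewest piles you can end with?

4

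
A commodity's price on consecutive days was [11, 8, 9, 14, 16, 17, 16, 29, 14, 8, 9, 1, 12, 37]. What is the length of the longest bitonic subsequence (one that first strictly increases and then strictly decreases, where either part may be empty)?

inc[i] = longest strictly increasing subsequence ending at i; dec[i] = longest strictly decreasing subsequence starting at i:
i:      1  2  3  4  5  6  7  8  9 10 11 12 13 14
a[i]:  11  8  9 14 16 17 16 29 14  8  9  1 12 37
inc:    1  1  2  3  4  5  4  6  3  1  2  1  3  7
dec:    4  2  3  3  4  5  4  4  3  2  2  1  1  1
Best peak at i=6 (value 17): inc=5, dec=5, length 5+5−1 = 9.

9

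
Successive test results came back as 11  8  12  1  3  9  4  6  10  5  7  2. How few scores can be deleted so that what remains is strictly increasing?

7

Fewest deletions = n − (longest strictly increasing subsequence).
Patience tails:
11 → extends → [11]
8 → replaces 11 → [8]
12 → extends → [8, 12]
1 → replaces 8 → [1, 12]
3 → replaces 12 → [1, 3]
9 → extends → [1, 3, 9]
4 → replaces 9 → [1, 3, 4]
6 → extends → [1, 3, 4, 6]
10 → extends → [1, 3, 4, 6, 10]
5 → replaces 6 → [1, 3, 4, 5, 10]
7 → replaces 10 → [1, 3, 4, 5, 7]
2 → replaces 3 → [1, 2, 4, 5, 7]
Longest strictly increasing subsequence has length 5, so deletions = 12 − 5 = 7.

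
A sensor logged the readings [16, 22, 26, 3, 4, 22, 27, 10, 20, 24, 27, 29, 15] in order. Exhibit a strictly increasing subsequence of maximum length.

3, 4, 10, 20, 24, 27, 29

Patience tails give the LIS length; then backtrack through the dp parents:
16 → extends → [16]
22 → extends → [16, 22]
26 → extends → [16, 22, 26]
3 → replaces 16 → [3, 22, 26]
4 → replaces 22 → [3, 4, 26]
22 → replaces 26 → [3, 4, 22]
27 → extends → [3, 4, 22, 27]
10 → replaces 22 → [3, 4, 10, 27]
20 → replaces 27 → [3, 4, 10, 20]
24 → extends → [3, 4, 10, 20, 24]
27 → extends → [3, 4, 10, 20, 24, 27]
29 → extends → [3, 4, 10, 20, 24, 27, 29]
15 → replaces 20 → [3, 4, 10, 15, 24, 27, 29]
Length 7; one witness is 3, 4, 10, 20, 24, 27, 29.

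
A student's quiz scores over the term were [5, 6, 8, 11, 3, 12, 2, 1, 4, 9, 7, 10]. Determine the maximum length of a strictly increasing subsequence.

Track the smallest tail for each achievable length (strict):
5 → extends → [5]
6 → extends → [5, 6]
8 → extends → [5, 6, 8]
11 → extends → [5, 6, 8, 11]
3 → replaces 5 → [3, 6, 8, 11]
12 → extends → [3, 6, 8, 11, 12]
2 → replaces 3 → [2, 6, 8, 11, 12]
1 → replaces 2 → [1, 6, 8, 11, 12]
4 → replaces 6 → [1, 4, 8, 11, 12]
9 → replaces 11 → [1, 4, 8, 9, 12]
7 → replaces 8 → [1, 4, 7, 9, 12]
10 → replaces 12 → [1, 4, 7, 9, 10]
Five tails, so the longest strictly increasing subsequence has length 5 (e.g. 5, 6, 8, 11, 12).

5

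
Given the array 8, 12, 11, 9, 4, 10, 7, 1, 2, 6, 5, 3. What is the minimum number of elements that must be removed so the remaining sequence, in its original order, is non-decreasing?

Fewest deletions = n − (longest non-decreasing subsequence).
i:      1  2  3  4  5  6  7  8  9 10 11 12
a[i]:   8 12 11  9  4 10  7  1  2  6  5  3
dp:     1  2  2  2  1  3  2  1  2  3  3  3
max dp = 3, so deletions = 12 − 3 = 9.

9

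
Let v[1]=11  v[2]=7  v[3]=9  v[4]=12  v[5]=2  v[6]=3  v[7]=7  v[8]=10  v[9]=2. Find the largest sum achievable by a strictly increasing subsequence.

28

Let S[i] be the best sum of a strictly increasing subsequence ending at i:
i:      1  2  3  4  5  6  7  8  9
v[i]:  11  7  9 12  2  3  7 10  2
S:     11  7 16 28  2  5 12 26  2
Maximum is 28 (e.g. 7 + 9 + 12).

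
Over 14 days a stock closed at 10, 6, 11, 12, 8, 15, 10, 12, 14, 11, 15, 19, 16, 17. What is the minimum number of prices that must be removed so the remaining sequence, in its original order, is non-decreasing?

6

Fewest deletions = n − (longest non-decreasing subsequence).
Patience tails:
10 → extends → [10]
6 → replaces 10 → [6]
11 → extends → [6, 11]
12 → extends → [6, 11, 12]
8 → replaces 11 → [6, 8, 12]
15 → extends → [6, 8, 12, 15]
10 → replaces 12 → [6, 8, 10, 15]
12 → replaces 15 → [6, 8, 10, 12]
14 → extends → [6, 8, 10, 12, 14]
11 → replaces 12 → [6, 8, 10, 11, 14]
15 → extends → [6, 8, 10, 11, 14, 15]
19 → extends → [6, 8, 10, 11, 14, 15, 19]
16 → replaces 19 → [6, 8, 10, 11, 14, 15, 16]
17 → extends → [6, 8, 10, 11, 14, 15, 16, 17]
Longest non-decreasing subsequence has length 8, so deletions = 14 − 8 = 6.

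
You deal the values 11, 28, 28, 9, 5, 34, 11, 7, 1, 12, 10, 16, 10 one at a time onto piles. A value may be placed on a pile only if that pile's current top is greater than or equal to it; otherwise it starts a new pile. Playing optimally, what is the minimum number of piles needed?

The minimum number of non-increasing subsequences covering a sequence equals the length of its longest strictly increasing subsequence.
LIS length is 4 (e.g. 9, 11, 12, 16), so 4 piles are needed.

4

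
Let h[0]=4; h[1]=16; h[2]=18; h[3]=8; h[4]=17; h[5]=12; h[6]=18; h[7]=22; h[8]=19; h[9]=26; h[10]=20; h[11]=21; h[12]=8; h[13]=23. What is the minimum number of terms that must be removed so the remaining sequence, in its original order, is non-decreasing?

Fewest deletions = n − (longest non-decreasing subsequence).
Patience tails:
4 → extends → [4]
16 → extends → [4, 16]
18 → extends → [4, 16, 18]
8 → replaces 16 → [4, 8, 18]
17 → replaces 18 → [4, 8, 17]
12 → replaces 17 → [4, 8, 12]
18 → extends → [4, 8, 12, 18]
22 → extends → [4, 8, 12, 18, 22]
19 → replaces 22 → [4, 8, 12, 18, 19]
26 → extends → [4, 8, 12, 18, 19, 26]
20 → replaces 26 → [4, 8, 12, 18, 19, 20]
21 → extends → [4, 8, 12, 18, 19, 20, 21]
8 → replaces 12 → [4, 8, 8, 18, 19, 20, 21]
23 → extends → [4, 8, 8, 18, 19, 20, 21, 23]
Longest non-decreasing subsequence has length 8, so deletions = 14 − 8 = 6.

6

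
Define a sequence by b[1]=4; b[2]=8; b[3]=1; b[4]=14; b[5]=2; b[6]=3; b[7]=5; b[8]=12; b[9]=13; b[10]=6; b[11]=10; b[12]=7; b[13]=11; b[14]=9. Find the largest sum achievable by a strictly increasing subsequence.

Let S[i] be the best sum of a strictly increasing subsequence ending at i:
i:      1  2  3  4  5  6  7  8  9 10 11 12 13 14
b[i]:   4  8  1 14  2  3  5 12 13  6 10  7 11  9
S:      4 12  1 26  3  6 11 24 37 17 27 24 38 33
Maximum is 38 (e.g. 1 + 2 + 3 + 5 + 6 + 10 + 11).

38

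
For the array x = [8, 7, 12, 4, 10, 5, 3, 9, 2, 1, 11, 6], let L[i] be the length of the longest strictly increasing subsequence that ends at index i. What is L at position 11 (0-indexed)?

3

dp[i] = 1 + max{dp[j] : j<i, x[j]<x[i]} (or 1 if no such j):
i:      0  1  2  3  4  5  6  7  8  9 10 11
x[i]:   8  7 12  4 10  5  3  9  2  1 11  6
dp:     1  1  2  1  2  2  1  3  1  1  4  3
At index 11 the value is 3.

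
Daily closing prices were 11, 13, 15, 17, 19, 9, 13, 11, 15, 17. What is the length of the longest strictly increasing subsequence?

5

Let dp[i] be the length of the longest such subsequence ending at index i:
i:      1  2  3  4  5  6  7  8  9 10
a[i]:  11 13 15 17 19  9 13 11 15 17
dp:     1  2  3  4  5  1  2  2  3  4
Maximum dp value is 5.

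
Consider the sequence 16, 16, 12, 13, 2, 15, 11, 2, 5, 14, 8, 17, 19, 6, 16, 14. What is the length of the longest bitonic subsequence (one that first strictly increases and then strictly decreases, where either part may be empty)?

inc[i] = longest strictly increasing subsequence ending at i; dec[i] = longest strictly decreasing subsequence starting at i:
i:      1  2  3  4  5  6  7  8  9 10 11 12 13 14 15 16
a[i]:  16 16 12 13  2 15 11  2  5 14  8 17 19  6 16 14
inc:    1  1  1  2  1  3  2  1  2  3  3  4  5  3  4  4
dec:    5  5  4  4  1  4  3  1  1  3  2  3  3  1  2  1
Best peak at i=13 (value 19): inc=5, dec=3, length 5+3−1 = 7.

7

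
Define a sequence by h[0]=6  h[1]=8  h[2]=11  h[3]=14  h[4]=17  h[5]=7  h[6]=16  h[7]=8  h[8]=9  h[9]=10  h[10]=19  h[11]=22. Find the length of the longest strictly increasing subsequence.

7

Let dp[i] be the length of the longest such subsequence ending at index i:
i:      0  1  2  3  4  5  6  7  8  9 10 11
h[i]:   6  8 11 14 17  7 16  8  9 10 19 22
dp:     1  2  3  4  5  2  5  3  4  5  6  7
Maximum dp value is 7.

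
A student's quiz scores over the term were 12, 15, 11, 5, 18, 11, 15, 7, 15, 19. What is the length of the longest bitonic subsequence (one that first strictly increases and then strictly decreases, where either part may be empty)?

inc[i] = longest strictly increasing subsequence ending at i; dec[i] = longest strictly decreasing subsequence starting at i:
i:      1  2  3  4  5  6  7  8  9 10
a[i]:  12 15 11  5 18 11 15  7 15 19
inc:    1  2  1  1  3  2  3  2  3  4
dec:    3  3  2  1  3  2  2  1  1  1
Best peak at i=5 (value 18): inc=3, dec=3, length 3+3−1 = 5.

5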